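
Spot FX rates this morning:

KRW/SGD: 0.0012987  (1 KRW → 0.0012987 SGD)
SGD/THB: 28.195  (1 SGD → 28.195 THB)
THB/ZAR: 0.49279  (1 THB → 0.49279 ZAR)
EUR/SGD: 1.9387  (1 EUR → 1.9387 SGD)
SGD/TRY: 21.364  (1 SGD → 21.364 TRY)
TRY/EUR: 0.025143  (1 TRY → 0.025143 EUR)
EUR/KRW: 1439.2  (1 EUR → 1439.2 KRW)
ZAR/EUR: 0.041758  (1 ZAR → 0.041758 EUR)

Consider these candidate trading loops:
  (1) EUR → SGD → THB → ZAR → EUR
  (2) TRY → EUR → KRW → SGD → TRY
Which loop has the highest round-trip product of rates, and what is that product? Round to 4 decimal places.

(1) 1.9387 × 28.195 × 0.49279 × 0.041758 = 1.12482
(2) 0.025143 × 1439.2 × 0.0012987 × 21.364 = 1.00399
Highest is cycle (1) at 1.1248 (>1, arbitrage).

1.1248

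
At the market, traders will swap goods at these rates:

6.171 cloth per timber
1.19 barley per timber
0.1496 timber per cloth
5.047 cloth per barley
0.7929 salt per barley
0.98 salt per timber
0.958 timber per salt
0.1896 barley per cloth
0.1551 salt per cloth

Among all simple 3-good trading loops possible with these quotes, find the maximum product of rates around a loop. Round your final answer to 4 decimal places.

cloth→salt→timber→cloth: 0.1551 × 0.958 × 6.171 = 0.91692
timber→barley→salt→timber: 1.19 × 0.7929 × 0.958 = 0.90392
cloth→timber→barley→cloth: 0.1496 × 1.19 × 5.047 = 0.89849
Maximum is cloth→salt→timber→cloth at 0.9169; no arbitrage — every cycle loses value.

0.9169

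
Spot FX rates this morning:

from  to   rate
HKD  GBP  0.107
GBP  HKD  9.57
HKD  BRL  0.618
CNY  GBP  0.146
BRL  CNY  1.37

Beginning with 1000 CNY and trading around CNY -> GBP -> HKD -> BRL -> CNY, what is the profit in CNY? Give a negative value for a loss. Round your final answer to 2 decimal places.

1000 CNY × 0.146 = 146 GBP
146 GBP × 9.57 = 1397.22 HKD
1397.22 HKD × 0.618 = 863.48196 BRL
863.48196 BRL × 1.37 = 1182.9702852 CNY
Net change: 1182.9702852 − 1000 = 182.9702852 CNY

182.97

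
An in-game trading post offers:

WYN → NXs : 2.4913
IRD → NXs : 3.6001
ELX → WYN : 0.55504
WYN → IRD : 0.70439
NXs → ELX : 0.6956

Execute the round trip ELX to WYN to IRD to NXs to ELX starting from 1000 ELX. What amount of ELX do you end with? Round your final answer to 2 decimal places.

1000 ELX × 0.55504 = 555.04 WYN
555.04 WYN × 0.70439 = 390.9646256 IRD
390.9646256 IRD × 3.6001 = 1407.51174862256 NXs
1407.51174862256 NXs × 0.6956 = 979.065172341852736 ELX

979.07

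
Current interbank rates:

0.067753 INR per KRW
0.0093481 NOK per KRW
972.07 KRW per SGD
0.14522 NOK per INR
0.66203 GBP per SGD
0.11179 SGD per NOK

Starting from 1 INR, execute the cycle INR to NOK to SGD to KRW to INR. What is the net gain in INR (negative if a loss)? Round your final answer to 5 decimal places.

1 INR × 0.14522 = 0.14522 NOK
0.14522 NOK × 0.11179 = 0.0162341438 SGD
0.0162341438 SGD × 972.07 = 15.780724163666 KRW
15.780724163666 KRW × 0.067753 = 1.069191404260862498 INR
Net change: 1.069191404260862498 − 1 = 0.069191404260862498 INR

0.06919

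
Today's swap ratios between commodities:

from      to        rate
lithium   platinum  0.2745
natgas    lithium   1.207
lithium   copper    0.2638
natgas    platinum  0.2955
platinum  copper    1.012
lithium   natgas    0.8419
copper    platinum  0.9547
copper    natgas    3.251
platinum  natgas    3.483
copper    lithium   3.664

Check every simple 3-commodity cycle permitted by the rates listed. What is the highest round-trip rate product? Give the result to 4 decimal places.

1.1540

lithium→platinum→natgas→lithium: 0.2745 × 3.483 × 1.207 = 1.15399
lithium→copper→natgas→lithium: 0.2638 × 3.251 × 1.207 = 1.03514
lithium→platinum→copper→lithium: 0.2745 × 1.012 × 3.664 = 1.01784
platinum→copper→natgas→platinum: 1.012 × 3.251 × 0.2955 = 0.97220
Maximum is lithium→platinum→natgas→lithium at 1.1540; arbitrage exists.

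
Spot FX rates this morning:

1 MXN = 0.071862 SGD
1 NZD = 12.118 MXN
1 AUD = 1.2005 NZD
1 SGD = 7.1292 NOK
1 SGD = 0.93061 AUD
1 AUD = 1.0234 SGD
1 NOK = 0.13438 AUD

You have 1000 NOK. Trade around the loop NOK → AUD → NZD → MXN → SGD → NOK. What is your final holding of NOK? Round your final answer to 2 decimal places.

1000 NOK × 0.13438 = 134.38 AUD
134.38 AUD × 1.2005 = 161.32319 NZD
161.32319 NZD × 12.118 = 1954.91441642 MXN
1954.91441642 MXN × 0.071862 = 140.48405979277404 SGD
140.48405979277404 SGD × 7.1292 = 1001.538959074644685968 NOK

1001.54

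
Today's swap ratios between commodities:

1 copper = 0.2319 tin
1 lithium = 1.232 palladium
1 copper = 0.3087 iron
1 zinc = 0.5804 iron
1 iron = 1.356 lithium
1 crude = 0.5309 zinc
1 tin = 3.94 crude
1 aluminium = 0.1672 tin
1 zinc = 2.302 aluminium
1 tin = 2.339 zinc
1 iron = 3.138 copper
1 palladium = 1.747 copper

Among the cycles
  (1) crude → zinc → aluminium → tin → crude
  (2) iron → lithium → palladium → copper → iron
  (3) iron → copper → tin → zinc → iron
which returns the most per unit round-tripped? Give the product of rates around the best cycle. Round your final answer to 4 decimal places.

(1) 0.5309 × 2.302 × 0.1672 × 3.94 = 0.80510
(2) 1.356 × 1.232 × 1.747 × 0.3087 = 0.90095
(3) 3.138 × 0.2319 × 2.339 × 0.5804 = 0.98790
Highest is cycle (3) at 0.9879 (≤1, no arbitrage).

0.9879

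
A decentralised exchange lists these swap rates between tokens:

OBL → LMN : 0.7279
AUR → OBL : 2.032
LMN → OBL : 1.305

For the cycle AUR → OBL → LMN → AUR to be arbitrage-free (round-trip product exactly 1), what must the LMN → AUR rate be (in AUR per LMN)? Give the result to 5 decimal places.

0.67609

Known legs of the cycle: 2.032 × 0.7279 = 1.4790928
For no arbitrage the full-cycle product must be 1, so the missing rate is 1 / 1.4790928 ≈ 0.6760901.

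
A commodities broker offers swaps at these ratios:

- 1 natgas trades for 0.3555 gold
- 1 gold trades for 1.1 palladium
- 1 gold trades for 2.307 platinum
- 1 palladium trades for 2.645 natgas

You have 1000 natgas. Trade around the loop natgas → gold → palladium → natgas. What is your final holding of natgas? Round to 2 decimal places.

1034.33

1000 natgas × 0.3555 = 355.5 gold
355.5 gold × 1.1 = 391.05 palladium
391.05 palladium × 2.645 = 1034.32725 natgas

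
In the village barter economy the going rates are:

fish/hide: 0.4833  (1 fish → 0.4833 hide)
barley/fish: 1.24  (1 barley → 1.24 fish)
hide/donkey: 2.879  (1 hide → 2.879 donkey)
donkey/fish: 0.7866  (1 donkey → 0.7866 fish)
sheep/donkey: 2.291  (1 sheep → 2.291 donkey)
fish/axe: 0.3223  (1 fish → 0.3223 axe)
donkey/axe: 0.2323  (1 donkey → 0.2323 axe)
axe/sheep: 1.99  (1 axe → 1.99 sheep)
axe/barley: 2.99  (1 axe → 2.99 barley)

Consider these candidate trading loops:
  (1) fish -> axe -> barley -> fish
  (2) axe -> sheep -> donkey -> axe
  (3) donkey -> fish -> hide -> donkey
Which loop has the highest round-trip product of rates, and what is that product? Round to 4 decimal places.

1.1950

(1) 0.3223 × 2.99 × 1.24 = 1.19496
(2) 1.99 × 2.291 × 0.2323 = 1.05908
(3) 0.7866 × 0.4833 × 2.879 = 1.09449
Highest is cycle (1) at 1.1950 (>1, arbitrage).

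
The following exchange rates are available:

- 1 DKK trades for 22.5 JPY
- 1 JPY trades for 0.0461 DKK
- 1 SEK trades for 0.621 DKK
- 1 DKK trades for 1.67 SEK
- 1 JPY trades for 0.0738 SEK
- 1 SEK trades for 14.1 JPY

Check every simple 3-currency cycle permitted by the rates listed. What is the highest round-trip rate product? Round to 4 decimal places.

DKK→SEK→JPY→DKK: 1.67 × 14.1 × 0.0461 = 1.08552
DKK→JPY→SEK→DKK: 22.5 × 0.0738 × 0.621 = 1.03117
Maximum is DKK→SEK→JPY→DKK at 1.0855; arbitrage exists.

1.0855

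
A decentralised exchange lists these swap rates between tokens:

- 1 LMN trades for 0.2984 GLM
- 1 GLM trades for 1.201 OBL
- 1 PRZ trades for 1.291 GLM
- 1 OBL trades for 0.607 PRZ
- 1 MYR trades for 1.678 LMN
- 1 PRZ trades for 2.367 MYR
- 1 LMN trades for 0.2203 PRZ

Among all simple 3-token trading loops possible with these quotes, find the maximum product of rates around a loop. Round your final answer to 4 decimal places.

OBL→PRZ→GLM→OBL: 0.607 × 1.291 × 1.201 = 0.94115
MYR→LMN→PRZ→MYR: 1.678 × 0.2203 × 2.367 = 0.87499
Maximum is OBL→PRZ→GLM→OBL at 0.9411; no arbitrage — every cycle loses value.

0.9411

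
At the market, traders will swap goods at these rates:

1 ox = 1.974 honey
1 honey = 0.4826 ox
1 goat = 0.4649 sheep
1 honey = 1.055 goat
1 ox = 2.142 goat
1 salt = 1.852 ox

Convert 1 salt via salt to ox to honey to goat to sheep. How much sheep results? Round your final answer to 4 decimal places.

1 salt × 1.852 = 1.852 ox
1.852 ox × 1.974 = 3.655848 honey
3.655848 honey × 1.055 = 3.85691964 goat
3.85691964 goat × 0.4649 = 1.793081940636 sheep

1.7931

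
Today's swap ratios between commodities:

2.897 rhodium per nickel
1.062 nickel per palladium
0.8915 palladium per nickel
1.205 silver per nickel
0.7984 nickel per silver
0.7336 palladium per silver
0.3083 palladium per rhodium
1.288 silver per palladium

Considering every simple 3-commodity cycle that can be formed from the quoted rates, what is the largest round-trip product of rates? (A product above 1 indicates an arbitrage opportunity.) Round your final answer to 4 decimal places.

palladium→nickel→rhodium→palladium: 1.062 × 2.897 × 0.3083 = 0.94852
palladium→nickel→silver→palladium: 1.062 × 1.205 × 0.7336 = 0.93880
palladium→silver→nickel→palladium: 1.288 × 0.7984 × 0.8915 = 0.91676
Maximum is palladium→nickel→rhodium→palladium at 0.9485; no arbitrage — every cycle loses value.

0.9485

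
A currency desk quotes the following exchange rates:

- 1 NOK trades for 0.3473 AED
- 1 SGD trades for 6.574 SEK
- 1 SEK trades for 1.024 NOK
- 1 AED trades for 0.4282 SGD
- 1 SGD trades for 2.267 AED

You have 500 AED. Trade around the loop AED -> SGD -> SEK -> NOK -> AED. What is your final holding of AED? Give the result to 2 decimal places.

500.55

500 AED × 0.4282 = 214.1 SGD
214.1 SGD × 6.574 = 1407.4934 SEK
1407.4934 SEK × 1.024 = 1441.2732416 NOK
1441.2732416 NOK × 0.3473 = 500.55419680768 AED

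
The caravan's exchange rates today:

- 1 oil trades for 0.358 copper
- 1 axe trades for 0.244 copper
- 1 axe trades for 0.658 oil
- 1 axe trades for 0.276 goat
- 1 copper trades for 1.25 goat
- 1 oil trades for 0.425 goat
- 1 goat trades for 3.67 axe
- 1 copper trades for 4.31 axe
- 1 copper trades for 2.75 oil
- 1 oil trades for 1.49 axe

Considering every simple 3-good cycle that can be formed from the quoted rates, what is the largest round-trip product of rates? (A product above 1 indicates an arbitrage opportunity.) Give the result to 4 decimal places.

goat→axe→copper→goat: 3.67 × 0.244 × 1.25 = 1.11935
goat→axe→oil→goat: 3.67 × 0.658 × 0.425 = 1.02632
axe→oil→copper→axe: 0.658 × 0.358 × 4.31 = 1.01528
axe→copper→oil→axe: 0.244 × 2.75 × 1.49 = 0.99979
Maximum is goat→axe→copper→goat at 1.1194; arbitrage exists.

1.1194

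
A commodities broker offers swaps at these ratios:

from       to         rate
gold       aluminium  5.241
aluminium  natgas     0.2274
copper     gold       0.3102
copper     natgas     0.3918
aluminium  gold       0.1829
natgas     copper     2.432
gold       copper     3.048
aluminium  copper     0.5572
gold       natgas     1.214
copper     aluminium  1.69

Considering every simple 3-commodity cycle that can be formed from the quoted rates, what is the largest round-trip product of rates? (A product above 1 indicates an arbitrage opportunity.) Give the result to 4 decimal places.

0.9421

gold→copper→aluminium→gold: 3.048 × 1.69 × 0.1829 = 0.94214
copper→aluminium→natgas→copper: 1.69 × 0.2274 × 2.432 = 0.93463
gold→natgas→copper→gold: 1.214 × 2.432 × 0.3102 = 0.91585
gold→aluminium→copper→gold: 5.241 × 0.5572 × 0.3102 = 0.90587
Maximum is gold→copper→aluminium→gold at 0.9421; no arbitrage — every cycle loses value.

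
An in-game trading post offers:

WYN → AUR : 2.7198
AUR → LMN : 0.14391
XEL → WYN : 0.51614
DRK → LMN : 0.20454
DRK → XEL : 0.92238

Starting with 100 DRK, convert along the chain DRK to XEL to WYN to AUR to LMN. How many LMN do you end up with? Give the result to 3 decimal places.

100 DRK × 0.92238 = 92.238 XEL
92.238 XEL × 0.51614 = 47.60772132 WYN
47.60772132 WYN × 2.7198 = 129.483480446136 AUR
129.483480446136 AUR × 0.14391 = 18.63396767100343176 LMN

18.634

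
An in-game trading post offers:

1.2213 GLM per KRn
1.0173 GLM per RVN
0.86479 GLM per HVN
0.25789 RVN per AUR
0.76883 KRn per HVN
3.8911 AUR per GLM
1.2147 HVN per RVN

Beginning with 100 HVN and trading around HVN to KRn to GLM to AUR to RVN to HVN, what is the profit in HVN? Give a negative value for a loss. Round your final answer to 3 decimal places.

100 HVN × 0.76883 = 76.883 KRn
76.883 KRn × 1.2213 = 93.8972079 GLM
93.8972079 GLM × 3.8911 = 365.36342565969 AUR
365.36342565969 AUR × 0.25789 = 94.2235738433774541 RVN
94.2235738433774541 RVN × 1.2147 = 114.45337514755059349527 HVN
Net change: 114.45337514755059349527 − 100 = 14.45337514755059349527 HVN

14.453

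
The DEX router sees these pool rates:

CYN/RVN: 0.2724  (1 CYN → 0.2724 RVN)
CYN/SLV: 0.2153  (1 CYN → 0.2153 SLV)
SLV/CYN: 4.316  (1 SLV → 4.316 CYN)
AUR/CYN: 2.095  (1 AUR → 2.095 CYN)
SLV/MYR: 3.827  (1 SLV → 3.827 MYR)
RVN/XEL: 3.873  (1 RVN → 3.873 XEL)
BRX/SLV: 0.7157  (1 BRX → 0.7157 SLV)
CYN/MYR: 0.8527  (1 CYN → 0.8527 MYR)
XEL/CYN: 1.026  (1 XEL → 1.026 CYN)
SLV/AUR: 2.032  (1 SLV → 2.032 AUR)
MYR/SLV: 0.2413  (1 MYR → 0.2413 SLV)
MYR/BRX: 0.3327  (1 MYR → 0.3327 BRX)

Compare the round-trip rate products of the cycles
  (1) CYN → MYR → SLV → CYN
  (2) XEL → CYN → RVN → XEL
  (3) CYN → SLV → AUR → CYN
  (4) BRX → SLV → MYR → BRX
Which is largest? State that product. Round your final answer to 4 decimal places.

(1) 0.8527 × 0.2413 × 4.316 = 0.88805
(2) 1.026 × 0.2724 × 3.873 = 1.08244
(3) 0.2153 × 2.032 × 2.095 = 0.91654
(4) 0.7157 × 3.827 × 0.3327 = 0.91126
Highest is cycle (2) at 1.0824 (>1, arbitrage).

1.0824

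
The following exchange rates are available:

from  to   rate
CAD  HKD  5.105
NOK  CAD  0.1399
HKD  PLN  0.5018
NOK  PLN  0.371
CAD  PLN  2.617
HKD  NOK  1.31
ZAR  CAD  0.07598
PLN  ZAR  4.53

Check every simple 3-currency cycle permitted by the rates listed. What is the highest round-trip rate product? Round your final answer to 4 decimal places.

0.9356

HKD→NOK→CAD→HKD: 1.31 × 0.1399 × 5.105 = 0.93559
PLN→ZAR→CAD→PLN: 4.53 × 0.07598 × 2.617 = 0.90074
Maximum is HKD→NOK→CAD→HKD at 0.9356; no arbitrage — every cycle loses value.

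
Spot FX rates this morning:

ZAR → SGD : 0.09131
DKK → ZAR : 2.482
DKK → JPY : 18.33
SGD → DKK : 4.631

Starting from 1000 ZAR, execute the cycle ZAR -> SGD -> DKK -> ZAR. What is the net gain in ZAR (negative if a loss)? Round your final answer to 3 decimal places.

49.530

1000 ZAR × 0.09131 = 91.31 SGD
91.31 SGD × 4.631 = 422.85661 DKK
422.85661 DKK × 2.482 = 1049.53010602 ZAR
Net change: 1049.53010602 − 1000 = 49.53010602 ZAR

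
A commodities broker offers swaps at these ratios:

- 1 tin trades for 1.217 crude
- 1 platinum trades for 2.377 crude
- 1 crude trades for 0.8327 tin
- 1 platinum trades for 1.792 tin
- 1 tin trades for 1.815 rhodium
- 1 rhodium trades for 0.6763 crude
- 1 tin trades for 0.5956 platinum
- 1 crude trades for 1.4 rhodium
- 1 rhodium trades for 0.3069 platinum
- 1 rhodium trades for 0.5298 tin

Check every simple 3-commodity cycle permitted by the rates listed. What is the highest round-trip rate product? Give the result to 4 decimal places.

tin→platinum→crude→tin: 0.5956 × 2.377 × 0.8327 = 1.17889
tin→rhodium→crude→tin: 1.815 × 0.6763 × 0.8327 = 1.02213
platinum→crude→rhodium→platinum: 2.377 × 1.4 × 0.3069 = 1.02130
tin→rhodium→platinum→tin: 1.815 × 0.3069 × 1.792 = 0.99819
tin→crude→rhodium→tin: 1.217 × 1.4 × 0.5298 = 0.90267
Maximum is tin→platinum→crude→tin at 1.1789; arbitrage exists.

1.1789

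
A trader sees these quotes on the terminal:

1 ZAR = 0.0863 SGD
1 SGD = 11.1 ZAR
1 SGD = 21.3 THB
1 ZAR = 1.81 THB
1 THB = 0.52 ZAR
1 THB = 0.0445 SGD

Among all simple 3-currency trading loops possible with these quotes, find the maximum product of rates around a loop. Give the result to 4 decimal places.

ZAR→SGD→THB→ZAR: 0.0863 × 21.3 × 0.52 = 0.95586
ZAR→THB→SGD→ZAR: 1.81 × 0.0445 × 11.1 = 0.89405
Maximum is ZAR→SGD→THB→ZAR at 0.9559; no arbitrage — every cycle loses value.

0.9559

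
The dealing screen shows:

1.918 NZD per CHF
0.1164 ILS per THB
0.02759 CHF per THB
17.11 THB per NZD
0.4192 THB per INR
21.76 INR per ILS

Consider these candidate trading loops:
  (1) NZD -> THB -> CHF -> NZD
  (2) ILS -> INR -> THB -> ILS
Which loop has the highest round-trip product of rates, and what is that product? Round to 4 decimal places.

(1) 17.11 × 0.02759 × 1.918 = 0.90542
(2) 21.76 × 0.4192 × 0.1164 = 1.06178
Highest is cycle (2) at 1.0618 (>1, arbitrage).

1.0618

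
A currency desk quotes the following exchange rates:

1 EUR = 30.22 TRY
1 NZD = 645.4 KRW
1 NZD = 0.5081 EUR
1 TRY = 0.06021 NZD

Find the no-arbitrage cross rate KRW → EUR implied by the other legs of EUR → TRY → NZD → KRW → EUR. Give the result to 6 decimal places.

0.000852

Known legs of the cycle: 30.22 × 0.06021 × 645.4 = 1174.33511748
For no arbitrage the full-cycle product must be 1, so the missing rate is 1 / 1174.33511748 ≈ 0.00085155.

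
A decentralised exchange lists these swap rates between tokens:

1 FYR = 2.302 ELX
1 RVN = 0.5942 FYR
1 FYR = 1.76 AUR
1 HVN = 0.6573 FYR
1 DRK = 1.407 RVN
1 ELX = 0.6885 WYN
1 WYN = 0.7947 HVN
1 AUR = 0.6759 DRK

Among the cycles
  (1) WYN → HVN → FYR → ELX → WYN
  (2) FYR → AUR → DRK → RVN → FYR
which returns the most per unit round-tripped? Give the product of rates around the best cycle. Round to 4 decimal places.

(1) 0.7947 × 0.6573 × 2.302 × 0.6885 = 0.82790
(2) 1.76 × 0.6759 × 1.407 × 0.5942 = 0.99454
Highest is cycle (2) at 0.9945 (≤1, no arbitrage).

0.9945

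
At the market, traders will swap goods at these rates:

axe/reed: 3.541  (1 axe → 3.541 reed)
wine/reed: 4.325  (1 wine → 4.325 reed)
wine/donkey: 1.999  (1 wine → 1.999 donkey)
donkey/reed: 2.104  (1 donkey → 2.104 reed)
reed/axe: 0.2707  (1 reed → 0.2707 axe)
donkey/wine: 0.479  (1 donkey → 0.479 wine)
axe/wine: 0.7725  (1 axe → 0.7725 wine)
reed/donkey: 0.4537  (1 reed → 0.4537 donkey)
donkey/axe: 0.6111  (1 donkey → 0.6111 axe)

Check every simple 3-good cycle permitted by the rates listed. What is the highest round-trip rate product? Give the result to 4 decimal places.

axe→reed→donkey→axe: 3.541 × 0.4537 × 0.6111 = 0.98176
axe→wine→donkey→axe: 0.7725 × 1.999 × 0.6111 = 0.94368
reed→donkey→wine→reed: 0.4537 × 0.479 × 4.325 = 0.93992
axe→wine→reed→axe: 0.7725 × 4.325 × 0.2707 = 0.90443
Maximum is axe→reed→donkey→axe at 0.9818; no arbitrage — every cycle loses value.

0.9818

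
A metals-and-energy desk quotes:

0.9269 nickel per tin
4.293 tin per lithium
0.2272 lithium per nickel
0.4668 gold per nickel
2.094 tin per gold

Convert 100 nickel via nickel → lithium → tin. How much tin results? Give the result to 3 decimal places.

100 nickel × 0.2272 = 22.72 lithium
22.72 lithium × 4.293 = 97.53696 tin

97.537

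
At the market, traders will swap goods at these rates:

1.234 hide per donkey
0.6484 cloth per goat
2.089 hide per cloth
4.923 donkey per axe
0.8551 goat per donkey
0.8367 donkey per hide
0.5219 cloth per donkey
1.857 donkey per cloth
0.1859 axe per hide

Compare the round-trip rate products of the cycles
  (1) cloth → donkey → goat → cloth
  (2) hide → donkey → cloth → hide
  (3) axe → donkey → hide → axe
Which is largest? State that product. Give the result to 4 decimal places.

(1) 1.857 × 0.8551 × 0.6484 = 1.02961
(2) 0.8367 × 0.5219 × 2.089 = 0.91221
(3) 4.923 × 1.234 × 0.1859 = 1.12934
Highest is cycle (3) at 1.1293 (>1, arbitrage).

1.1293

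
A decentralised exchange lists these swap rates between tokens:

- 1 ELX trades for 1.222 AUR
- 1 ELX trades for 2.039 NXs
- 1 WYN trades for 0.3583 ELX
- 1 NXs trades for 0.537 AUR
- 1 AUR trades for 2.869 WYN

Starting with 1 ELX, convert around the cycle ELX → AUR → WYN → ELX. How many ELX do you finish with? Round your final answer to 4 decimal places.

1.2562

1 ELX × 1.222 = 1.222 AUR
1.222 AUR × 2.869 = 3.505918 WYN
3.505918 WYN × 0.3583 = 1.2561704194 ELX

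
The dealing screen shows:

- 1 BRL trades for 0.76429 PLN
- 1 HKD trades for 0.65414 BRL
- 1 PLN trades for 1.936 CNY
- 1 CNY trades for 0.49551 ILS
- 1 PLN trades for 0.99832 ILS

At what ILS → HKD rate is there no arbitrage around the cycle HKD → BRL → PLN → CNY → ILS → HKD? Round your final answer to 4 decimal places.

2.0850

Known legs of the cycle: 0.65414 × 0.76429 × 1.936 × 0.49551 = 0.479608266965162016
For no arbitrage the full-cycle product must be 1, so the missing rate is 1 / 0.479608266965162016 ≈ 2.085035.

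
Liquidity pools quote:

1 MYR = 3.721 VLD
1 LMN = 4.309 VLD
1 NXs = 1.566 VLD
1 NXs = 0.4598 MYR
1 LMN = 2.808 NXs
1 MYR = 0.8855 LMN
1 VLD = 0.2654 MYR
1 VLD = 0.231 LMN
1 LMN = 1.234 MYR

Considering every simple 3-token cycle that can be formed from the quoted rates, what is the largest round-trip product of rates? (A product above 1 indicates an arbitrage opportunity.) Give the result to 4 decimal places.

1.1433

LMN→NXs→MYR→LMN: 2.808 × 0.4598 × 0.8855 = 1.14329
VLD→LMN→MYR→VLD: 0.231 × 1.234 × 3.721 = 1.06069
VLD→LMN→NXs→VLD: 0.231 × 2.808 × 1.566 = 1.01578
VLD→MYR→LMN→VLD: 0.2654 × 0.8855 × 4.309 = 1.01267
Maximum is LMN→NXs→MYR→LMN at 1.1433; arbitrage exists.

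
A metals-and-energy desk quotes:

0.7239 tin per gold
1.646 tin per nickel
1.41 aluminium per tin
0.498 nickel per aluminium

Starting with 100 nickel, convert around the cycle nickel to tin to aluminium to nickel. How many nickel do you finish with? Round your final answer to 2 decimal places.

100 nickel × 1.646 = 164.6 tin
164.6 tin × 1.41 = 232.086 aluminium
232.086 aluminium × 0.498 = 115.578828 nickel

115.58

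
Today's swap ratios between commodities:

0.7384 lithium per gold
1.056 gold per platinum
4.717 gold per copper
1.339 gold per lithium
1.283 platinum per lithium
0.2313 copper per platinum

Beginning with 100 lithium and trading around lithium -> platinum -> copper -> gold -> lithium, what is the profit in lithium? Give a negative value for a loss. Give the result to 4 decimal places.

100 lithium × 1.283 = 128.3 platinum
128.3 platinum × 0.2313 = 29.67579 copper
29.67579 copper × 4.717 = 139.98070143 gold
139.98070143 gold × 0.7384 = 103.361749935912 lithium
Net change: 103.361749935912 − 100 = 3.361749935912 lithium

3.3617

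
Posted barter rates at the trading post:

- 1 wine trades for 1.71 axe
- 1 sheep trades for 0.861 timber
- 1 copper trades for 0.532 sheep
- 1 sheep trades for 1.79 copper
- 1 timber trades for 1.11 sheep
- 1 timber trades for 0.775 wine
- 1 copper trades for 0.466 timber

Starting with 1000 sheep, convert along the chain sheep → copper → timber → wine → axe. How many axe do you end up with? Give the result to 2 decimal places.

1105.44

1000 sheep × 1.79 = 1790 copper
1790 copper × 0.466 = 834.14 timber
834.14 timber × 0.775 = 646.4585 wine
646.4585 wine × 1.71 = 1105.444035 axe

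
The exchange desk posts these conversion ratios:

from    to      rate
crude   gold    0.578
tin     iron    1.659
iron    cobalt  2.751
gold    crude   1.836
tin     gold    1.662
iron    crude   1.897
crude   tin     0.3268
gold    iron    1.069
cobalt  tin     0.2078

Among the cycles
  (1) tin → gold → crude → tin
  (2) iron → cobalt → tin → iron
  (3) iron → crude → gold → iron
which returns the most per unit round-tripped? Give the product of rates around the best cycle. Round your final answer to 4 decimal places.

(1) 1.662 × 1.836 × 0.3268 = 0.99721
(2) 2.751 × 0.2078 × 1.659 = 0.94838
(3) 1.897 × 0.578 × 1.069 = 1.17212
Highest is cycle (3) at 1.1721 (>1, arbitrage).

1.1721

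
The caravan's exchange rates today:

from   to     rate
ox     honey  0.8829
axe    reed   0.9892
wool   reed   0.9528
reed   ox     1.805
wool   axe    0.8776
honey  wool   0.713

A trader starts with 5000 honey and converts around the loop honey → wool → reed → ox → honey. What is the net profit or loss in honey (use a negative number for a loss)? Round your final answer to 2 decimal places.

413.15

5000 honey × 0.713 = 3565 wool
3565 wool × 0.9528 = 3396.732 reed
3396.732 reed × 1.805 = 6131.10126 ox
6131.10126 ox × 0.8829 = 5413.149302454 honey
Net change: 5413.149302454 − 5000 = 413.149302454 honey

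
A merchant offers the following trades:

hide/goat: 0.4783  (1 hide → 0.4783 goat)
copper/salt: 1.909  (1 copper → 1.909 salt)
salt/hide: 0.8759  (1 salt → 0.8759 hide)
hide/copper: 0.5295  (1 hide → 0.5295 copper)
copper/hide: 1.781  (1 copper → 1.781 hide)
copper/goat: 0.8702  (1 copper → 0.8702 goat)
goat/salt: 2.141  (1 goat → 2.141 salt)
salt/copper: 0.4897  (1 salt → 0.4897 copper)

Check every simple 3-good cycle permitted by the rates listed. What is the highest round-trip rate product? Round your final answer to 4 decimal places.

0.9124

salt→copper→goat→salt: 0.4897 × 0.8702 × 2.141 = 0.91236
salt→hide→goat→salt: 0.8759 × 0.4783 × 2.141 = 0.89696
salt→hide→copper→salt: 0.8759 × 0.5295 × 1.909 = 0.88537
Maximum is salt→copper→goat→salt at 0.9124; no arbitrage — every cycle loses value.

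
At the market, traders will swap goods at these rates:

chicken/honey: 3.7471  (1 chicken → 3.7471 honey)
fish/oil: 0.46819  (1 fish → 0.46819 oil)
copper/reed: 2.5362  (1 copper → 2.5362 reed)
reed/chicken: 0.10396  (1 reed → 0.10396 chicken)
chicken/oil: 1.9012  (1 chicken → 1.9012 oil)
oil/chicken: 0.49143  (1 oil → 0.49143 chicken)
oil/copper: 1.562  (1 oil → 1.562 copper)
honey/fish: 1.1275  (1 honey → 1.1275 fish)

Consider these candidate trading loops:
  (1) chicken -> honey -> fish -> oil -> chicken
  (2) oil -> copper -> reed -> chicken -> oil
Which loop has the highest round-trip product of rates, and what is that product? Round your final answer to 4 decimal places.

(1) 3.7471 × 1.1275 × 0.46819 × 0.49143 = 0.97207
(2) 1.562 × 2.5362 × 0.10396 × 1.9012 = 0.78299
Highest is cycle (1) at 0.9721 (≤1, no arbitrage).

0.9721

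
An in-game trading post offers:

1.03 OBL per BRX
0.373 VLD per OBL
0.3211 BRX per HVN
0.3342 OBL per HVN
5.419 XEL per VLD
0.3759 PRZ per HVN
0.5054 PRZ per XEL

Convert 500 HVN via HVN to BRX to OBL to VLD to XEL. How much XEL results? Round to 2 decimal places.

334.25

500 HVN × 0.3211 = 160.55 BRX
160.55 BRX × 1.03 = 165.3665 OBL
165.3665 OBL × 0.373 = 61.6817045 VLD
61.6817045 VLD × 5.419 = 334.2531566855 XEL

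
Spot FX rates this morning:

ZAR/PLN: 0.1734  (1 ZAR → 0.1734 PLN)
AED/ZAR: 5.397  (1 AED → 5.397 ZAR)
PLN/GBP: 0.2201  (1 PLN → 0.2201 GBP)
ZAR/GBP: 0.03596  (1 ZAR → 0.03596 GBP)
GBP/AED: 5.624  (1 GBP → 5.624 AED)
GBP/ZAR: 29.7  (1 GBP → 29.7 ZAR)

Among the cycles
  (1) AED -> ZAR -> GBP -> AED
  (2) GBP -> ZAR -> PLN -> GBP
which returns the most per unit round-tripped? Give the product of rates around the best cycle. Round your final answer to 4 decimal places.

1.1335

(1) 5.397 × 0.03596 × 5.624 = 1.09148
(2) 29.7 × 0.1734 × 0.2201 = 1.13351
Highest is cycle (2) at 1.1335 (>1, arbitrage).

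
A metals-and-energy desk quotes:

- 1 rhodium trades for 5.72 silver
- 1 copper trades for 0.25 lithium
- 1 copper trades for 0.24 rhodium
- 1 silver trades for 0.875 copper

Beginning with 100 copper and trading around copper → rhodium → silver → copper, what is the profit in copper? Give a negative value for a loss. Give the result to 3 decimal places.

100 copper × 0.24 = 24 rhodium
24 rhodium × 5.72 = 137.28 silver
137.28 silver × 0.875 = 120.12 copper
Net change: 120.12 − 100 = 20.12 copper

20.120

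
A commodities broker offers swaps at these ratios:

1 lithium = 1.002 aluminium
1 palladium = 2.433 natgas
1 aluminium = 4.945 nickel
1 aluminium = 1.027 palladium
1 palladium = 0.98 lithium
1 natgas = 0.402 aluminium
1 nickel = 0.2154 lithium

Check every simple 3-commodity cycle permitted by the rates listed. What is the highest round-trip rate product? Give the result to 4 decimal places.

1.0673

aluminium→nickel→lithium→aluminium: 4.945 × 0.2154 × 1.002 = 1.06728
palladium→lithium→aluminium→palladium: 0.98 × 1.002 × 1.027 = 1.00847
natgas→aluminium→palladium→natgas: 0.402 × 1.027 × 2.433 = 1.00447
Maximum is aluminium→nickel→lithium→aluminium at 1.0673; arbitrage exists.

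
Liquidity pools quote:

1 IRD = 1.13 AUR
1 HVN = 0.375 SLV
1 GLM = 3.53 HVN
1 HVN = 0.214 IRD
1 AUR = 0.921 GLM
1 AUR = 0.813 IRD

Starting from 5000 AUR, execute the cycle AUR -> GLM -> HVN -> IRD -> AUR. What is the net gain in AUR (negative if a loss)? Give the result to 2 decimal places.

-1069.06

5000 AUR × 0.921 = 4605 GLM
4605 GLM × 3.53 = 16255.65 HVN
16255.65 HVN × 0.214 = 3478.7091 IRD
3478.7091 IRD × 1.13 = 3930.941283 AUR
Net change: 3930.941283 − 5000 = -1069.058717 AUR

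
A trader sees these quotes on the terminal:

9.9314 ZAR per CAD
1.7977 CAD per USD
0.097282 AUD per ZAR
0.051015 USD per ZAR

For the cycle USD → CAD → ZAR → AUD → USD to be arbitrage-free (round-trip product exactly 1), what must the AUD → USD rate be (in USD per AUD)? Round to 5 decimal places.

0.57576

Known legs of the cycle: 1.7977 × 9.9314 × 0.097282 = 1.73684148179396
For no arbitrage the full-cycle product must be 1, so the missing rate is 1 / 1.73684148179396 ≈ 0.5757578.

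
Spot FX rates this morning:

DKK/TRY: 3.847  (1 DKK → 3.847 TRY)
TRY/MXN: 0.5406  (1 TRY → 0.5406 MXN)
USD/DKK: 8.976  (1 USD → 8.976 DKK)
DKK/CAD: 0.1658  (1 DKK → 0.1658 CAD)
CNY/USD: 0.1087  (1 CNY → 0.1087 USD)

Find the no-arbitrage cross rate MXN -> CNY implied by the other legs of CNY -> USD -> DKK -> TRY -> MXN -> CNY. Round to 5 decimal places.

0.49282

Known legs of the cycle: 0.1087 × 8.976 × 3.847 × 0.5406 = 2.02913347548384
For no arbitrage the full-cycle product must be 1, so the missing rate is 1 / 2.02913347548384 ≈ 0.4928212.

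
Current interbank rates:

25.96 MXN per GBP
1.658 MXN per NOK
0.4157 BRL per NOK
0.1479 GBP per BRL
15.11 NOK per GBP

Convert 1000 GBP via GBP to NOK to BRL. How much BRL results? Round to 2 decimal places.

6281.23

1000 GBP × 15.11 = 15110 NOK
15110 NOK × 0.4157 = 6281.227 BRL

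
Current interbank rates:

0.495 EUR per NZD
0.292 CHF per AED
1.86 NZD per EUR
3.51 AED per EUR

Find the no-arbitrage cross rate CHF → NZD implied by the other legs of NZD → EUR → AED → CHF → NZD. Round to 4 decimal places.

Known legs of the cycle: 0.495 × 3.51 × 0.292 = 0.5073354
For no arbitrage the full-cycle product must be 1, so the missing rate is 1 / 0.5073354 ≈ 1.971083.

1.9711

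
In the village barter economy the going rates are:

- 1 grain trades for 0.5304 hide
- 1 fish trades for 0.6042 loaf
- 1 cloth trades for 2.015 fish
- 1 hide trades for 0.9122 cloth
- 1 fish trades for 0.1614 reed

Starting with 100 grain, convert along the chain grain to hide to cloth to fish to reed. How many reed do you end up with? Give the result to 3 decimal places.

15.735

100 grain × 0.5304 = 53.04 hide
53.04 hide × 0.9122 = 48.383088 cloth
48.383088 cloth × 2.015 = 97.49192232 fish
97.49192232 fish × 0.1614 = 15.735196262448 reed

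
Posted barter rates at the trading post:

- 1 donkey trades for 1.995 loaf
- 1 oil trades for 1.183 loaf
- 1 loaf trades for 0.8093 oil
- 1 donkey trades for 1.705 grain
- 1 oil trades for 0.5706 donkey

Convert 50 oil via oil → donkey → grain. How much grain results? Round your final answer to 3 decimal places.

48.644

50 oil × 0.5706 = 28.53 donkey
28.53 donkey × 1.705 = 48.64365 grain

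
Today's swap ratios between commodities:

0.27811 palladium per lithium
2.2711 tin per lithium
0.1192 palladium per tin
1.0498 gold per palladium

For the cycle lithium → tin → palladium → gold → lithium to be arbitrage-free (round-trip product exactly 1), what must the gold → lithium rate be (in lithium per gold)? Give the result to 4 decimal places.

Known legs of the cycle: 2.2711 × 0.1192 × 1.0498 = 0.284196732976
For no arbitrage the full-cycle product must be 1, so the missing rate is 1 / 0.284196732976 ≈ 3.518689.

3.5187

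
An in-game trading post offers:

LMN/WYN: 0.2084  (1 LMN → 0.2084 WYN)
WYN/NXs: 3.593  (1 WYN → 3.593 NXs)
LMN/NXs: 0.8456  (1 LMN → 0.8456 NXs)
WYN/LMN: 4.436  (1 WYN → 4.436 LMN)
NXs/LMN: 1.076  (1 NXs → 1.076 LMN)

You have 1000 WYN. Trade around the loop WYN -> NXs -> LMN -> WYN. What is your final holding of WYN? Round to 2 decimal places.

805.69

1000 WYN × 3.593 = 3593 NXs
3593 NXs × 1.076 = 3866.068 LMN
3866.068 LMN × 0.2084 = 805.6885712 WYN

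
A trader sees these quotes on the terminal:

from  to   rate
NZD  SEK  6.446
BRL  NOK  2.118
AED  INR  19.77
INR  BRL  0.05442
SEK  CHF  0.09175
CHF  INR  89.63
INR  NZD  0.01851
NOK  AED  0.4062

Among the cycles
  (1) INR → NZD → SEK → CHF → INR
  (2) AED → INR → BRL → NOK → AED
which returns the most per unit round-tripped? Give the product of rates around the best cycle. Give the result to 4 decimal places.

0.9812

(1) 0.01851 × 6.446 × 0.09175 × 89.63 = 0.98120
(2) 19.77 × 0.05442 × 2.118 × 0.4062 = 0.92562
Highest is cycle (1) at 0.9812 (≤1, no arbitrage).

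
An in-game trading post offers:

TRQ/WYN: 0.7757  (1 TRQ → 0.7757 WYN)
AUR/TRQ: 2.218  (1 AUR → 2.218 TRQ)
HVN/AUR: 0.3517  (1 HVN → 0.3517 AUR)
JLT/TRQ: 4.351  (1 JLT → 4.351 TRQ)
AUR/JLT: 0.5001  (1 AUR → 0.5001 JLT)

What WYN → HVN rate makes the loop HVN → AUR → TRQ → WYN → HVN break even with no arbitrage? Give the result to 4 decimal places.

1.6526

Known legs of the cycle: 0.3517 × 2.218 × 0.7757 = 0.60510076442
For no arbitrage the full-cycle product must be 1, so the missing rate is 1 / 0.60510076442 ≈ 1.652617.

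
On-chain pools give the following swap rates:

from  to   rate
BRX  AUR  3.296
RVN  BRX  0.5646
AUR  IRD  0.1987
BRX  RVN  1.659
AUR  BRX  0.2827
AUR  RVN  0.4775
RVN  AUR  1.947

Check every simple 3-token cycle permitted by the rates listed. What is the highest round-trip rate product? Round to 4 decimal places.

0.9131

BRX→RVN→AUR→BRX: 1.659 × 1.947 × 0.2827 = 0.91314
BRX→AUR→RVN→BRX: 3.296 × 0.4775 × 0.5646 = 0.88859
Maximum is BRX→RVN→AUR→BRX at 0.9131; no arbitrage — every cycle loses value.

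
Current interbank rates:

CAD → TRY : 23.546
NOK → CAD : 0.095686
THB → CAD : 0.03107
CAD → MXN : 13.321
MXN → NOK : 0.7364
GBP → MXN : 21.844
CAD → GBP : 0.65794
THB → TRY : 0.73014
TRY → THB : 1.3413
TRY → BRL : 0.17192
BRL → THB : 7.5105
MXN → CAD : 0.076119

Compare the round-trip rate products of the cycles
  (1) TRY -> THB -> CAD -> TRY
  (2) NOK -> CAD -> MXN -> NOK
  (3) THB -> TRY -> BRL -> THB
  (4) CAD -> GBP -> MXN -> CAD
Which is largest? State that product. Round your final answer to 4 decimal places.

1.0940

(1) 1.3413 × 0.03107 × 23.546 = 0.98126
(2) 0.095686 × 13.321 × 0.7364 = 0.93864
(3) 0.73014 × 0.17192 × 7.5105 = 0.94276
(4) 0.65794 × 21.844 × 0.076119 = 1.09399
Highest is cycle (4) at 1.0940 (>1, arbitrage).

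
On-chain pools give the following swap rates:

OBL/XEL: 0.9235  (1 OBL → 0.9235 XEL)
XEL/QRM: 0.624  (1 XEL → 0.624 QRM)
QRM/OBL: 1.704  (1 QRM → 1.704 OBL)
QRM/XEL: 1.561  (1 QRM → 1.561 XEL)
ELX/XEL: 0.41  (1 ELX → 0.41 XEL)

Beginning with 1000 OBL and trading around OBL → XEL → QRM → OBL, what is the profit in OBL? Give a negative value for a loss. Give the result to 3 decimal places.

1000 OBL × 0.9235 = 923.5 XEL
923.5 XEL × 0.624 = 576.264 QRM
576.264 QRM × 1.704 = 981.953856 OBL
Net change: 981.953856 − 1000 = -18.046144 OBL

-18.046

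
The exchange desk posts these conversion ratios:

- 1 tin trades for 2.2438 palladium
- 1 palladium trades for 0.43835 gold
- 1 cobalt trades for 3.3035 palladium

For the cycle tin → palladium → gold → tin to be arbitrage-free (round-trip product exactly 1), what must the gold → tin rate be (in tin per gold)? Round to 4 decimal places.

1.0167

Known legs of the cycle: 2.2438 × 0.43835 = 0.98356973
For no arbitrage the full-cycle product must be 1, so the missing rate is 1 / 0.98356973 ≈ 1.016705.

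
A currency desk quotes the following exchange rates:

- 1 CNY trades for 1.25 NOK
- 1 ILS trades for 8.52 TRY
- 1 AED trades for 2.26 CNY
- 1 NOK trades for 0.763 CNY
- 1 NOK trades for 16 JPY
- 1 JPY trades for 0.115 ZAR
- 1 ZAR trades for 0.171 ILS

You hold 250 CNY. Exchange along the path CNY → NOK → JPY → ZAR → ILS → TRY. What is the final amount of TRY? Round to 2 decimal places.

250 CNY × 1.25 = 312.5 NOK
312.5 NOK × 16 = 5000 JPY
5000 JPY × 0.115 = 575 ZAR
575 ZAR × 0.171 = 98.325 ILS
98.325 ILS × 8.52 = 837.729 TRY

837.73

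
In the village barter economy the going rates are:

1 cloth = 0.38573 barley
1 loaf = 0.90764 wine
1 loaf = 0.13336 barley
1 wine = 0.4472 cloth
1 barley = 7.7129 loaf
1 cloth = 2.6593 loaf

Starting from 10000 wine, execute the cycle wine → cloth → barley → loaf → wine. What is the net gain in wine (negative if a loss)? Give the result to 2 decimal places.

2075.82

10000 wine × 0.4472 = 4472 cloth
4472 cloth × 0.38573 = 1724.98456 barley
1724.98456 barley × 7.7129 = 13304.633412824 loaf
13304.633412824 loaf × 0.90764 = 12075.81747081557536 wine
Net change: 12075.81747081557536 − 10000 = 2075.81747081557536 wine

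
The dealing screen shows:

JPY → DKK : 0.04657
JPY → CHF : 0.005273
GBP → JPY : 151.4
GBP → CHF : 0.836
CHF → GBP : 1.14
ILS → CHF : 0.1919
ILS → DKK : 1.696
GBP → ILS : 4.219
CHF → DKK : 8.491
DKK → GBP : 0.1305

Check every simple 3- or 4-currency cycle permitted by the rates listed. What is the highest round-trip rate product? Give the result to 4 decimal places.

0.9338

DKK→GBP→ILS→DKK: 0.1305 × 4.219 × 1.696 = 0.93378
DKK→GBP→CHF→DKK: 0.1305 × 0.836 × 8.491 = 0.92635
CHF→GBP→ILS→CHF: 1.14 × 4.219 × 0.1919 = 0.92297
DKK→GBP→JPY→DKK: 0.1305 × 151.4 × 0.04657 = 0.92012
CHF→GBP→JPY→CHF: 1.14 × 151.4 × 0.005273 = 0.91010
DKK→GBP→ILS→CHF→DKK: 0.1305 × 4.219 × 0.1919 × 8.491 = 0.89713
DKK→GBP→JPY→CHF→DKK: 0.1305 × 151.4 × 0.005273 × 8.491 = 0.88461
Maximum is DKK→GBP→ILS→DKK at 0.9338; no arbitrage — every cycle loses value.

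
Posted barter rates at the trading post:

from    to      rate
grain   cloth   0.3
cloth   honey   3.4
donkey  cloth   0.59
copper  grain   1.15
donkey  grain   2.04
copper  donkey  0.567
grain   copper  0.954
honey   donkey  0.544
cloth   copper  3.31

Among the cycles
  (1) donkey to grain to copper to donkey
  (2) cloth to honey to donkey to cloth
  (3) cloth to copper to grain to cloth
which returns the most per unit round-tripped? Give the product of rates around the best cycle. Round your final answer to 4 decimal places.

1.1420

(1) 2.04 × 0.954 × 0.567 = 1.10347
(2) 3.4 × 0.544 × 0.59 = 1.09126
(3) 3.31 × 1.15 × 0.3 = 1.14195
Highest is cycle (3) at 1.1420 (>1, arbitrage).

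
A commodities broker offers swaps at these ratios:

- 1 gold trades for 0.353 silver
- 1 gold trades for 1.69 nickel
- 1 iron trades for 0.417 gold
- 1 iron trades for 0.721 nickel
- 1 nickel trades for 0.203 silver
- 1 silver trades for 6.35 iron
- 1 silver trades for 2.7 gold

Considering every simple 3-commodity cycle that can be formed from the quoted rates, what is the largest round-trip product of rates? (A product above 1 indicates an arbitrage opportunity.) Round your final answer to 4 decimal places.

0.9347

gold→silver→iron→gold: 0.353 × 6.35 × 0.417 = 0.93473
silver→iron→nickel→silver: 6.35 × 0.721 × 0.203 = 0.92941
gold→nickel→silver→gold: 1.69 × 0.203 × 2.7 = 0.92629
Maximum is gold→silver→iron→gold at 0.9347; no arbitrage — every cycle loses value.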